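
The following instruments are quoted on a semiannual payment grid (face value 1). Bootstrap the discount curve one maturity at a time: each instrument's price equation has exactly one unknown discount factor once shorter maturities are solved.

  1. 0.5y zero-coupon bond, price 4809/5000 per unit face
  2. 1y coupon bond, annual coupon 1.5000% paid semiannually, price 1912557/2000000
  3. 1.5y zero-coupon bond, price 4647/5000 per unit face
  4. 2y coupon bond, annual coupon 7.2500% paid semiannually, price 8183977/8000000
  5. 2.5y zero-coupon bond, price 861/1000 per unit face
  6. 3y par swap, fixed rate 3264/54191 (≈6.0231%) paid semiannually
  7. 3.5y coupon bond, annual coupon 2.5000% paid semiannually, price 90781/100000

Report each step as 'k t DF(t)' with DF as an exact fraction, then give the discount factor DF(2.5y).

1 1/2 4809/5000
2 1 471/500
3 3/2 4647/5000
4 2 8881/10000
5 5/2 861/1000
6 3 523/625
7 7/2 8297/10000
DF(2.5y) = 861/1000 ≈ 0.861000

step 1 [0.5y] zero: DF = P = 4809/5000 ≈ 0.961800
step 2 [1y] bond c/2=3/400: DF=(1912557/2000000 − 3/400·(0.961800))/(1+3/400) = 471/500 ≈ 0.942000
step 3 [1.5y] zero: DF = P = 4647/5000 ≈ 0.929400
step 4 [2y] bond c/2=29/800: DF=(8183977/8000000 − 29/800·(0.961800+0.942000+0.929400))/(1+29/800) = 8881/10000 ≈ 0.888100
step 5 [2.5y] zero: DF = P = 861/1000 ≈ 0.861000
step 6 [3y] swap r/2=1632/54191: DF=(1 − 1632/54191·(0.961800+0.942000+0.929400+0.888100+0.861000))/(1+1632/54191) = 523/625 ≈ 0.836800
step 7 [3.5y] bond c/2=1/80: DF=(90781/100000 − 1/80·(0.961800+0.942000+0.929400+0.888100+0.861000+0.836800))/(1+1/80) = 8297/10000 ≈ 0.829700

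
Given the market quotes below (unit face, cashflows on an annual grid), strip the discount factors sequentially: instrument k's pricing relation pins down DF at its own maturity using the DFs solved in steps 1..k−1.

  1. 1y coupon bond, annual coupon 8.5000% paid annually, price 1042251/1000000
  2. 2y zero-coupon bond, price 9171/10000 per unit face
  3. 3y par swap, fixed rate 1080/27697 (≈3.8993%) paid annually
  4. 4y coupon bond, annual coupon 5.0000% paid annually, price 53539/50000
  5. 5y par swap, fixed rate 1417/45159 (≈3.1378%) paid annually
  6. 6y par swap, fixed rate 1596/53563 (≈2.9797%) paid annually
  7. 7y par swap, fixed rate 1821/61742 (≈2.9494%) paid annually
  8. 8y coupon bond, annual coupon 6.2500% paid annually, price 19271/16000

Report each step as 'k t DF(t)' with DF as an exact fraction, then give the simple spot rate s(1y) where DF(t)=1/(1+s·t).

step 1 [1y] bond c/1=17/200: DF=(1042251/1000000 − 17/200·(0))/(1+17/200) = 4803/5000 ≈ 0.960600
step 2 [2y] zero: DF = P = 9171/10000 ≈ 0.917100
step 3 [3y] swap r/1=1080/27697: DF=(1 − 1080/27697·(0.960600+0.917100))/(1+1080/27697) = 223/250 ≈ 0.892000
step 4 [4y] bond c/1=1/20: DF=(53539/50000 − 1/20·(0.960600+0.917100+0.892000))/(1+1/20) = 8879/10000 ≈ 0.887900
step 5 [5y] swap r/1=1417/45159: DF=(1 − 1417/45159·(0.960600+0.917100+0.892000+0.887900))/(1+1417/45159) = 8583/10000 ≈ 0.858300
step 6 [6y] swap r/1=1596/53563: DF=(1 − 1596/53563·(0.960600+0.917100+0.892000+0.887900+0.858300))/(1+1596/53563) = 2101/2500 ≈ 0.840400
step 7 [7y] swap r/1=1821/61742: DF=(1 − 1821/61742·(0.960600+0.917100+0.892000+0.887900+0.858300+0.840400))/(1+1821/61742) = 8179/10000 ≈ 0.817900
step 8 [8y] bond c/1=1/16: DF=(19271/16000 − 1/16·(0.960600+0.917100+0.892000+0.887900+0.858300+0.840400+0.817900))/(1+1/16) = 963/1250 ≈ 0.770400

1 1 4803/5000
2 2 9171/10000
3 3 223/250
4 4 8879/10000
5 5 8583/10000
6 6 2101/2500
7 7 8179/10000
8 8 963/1250
s(1y) = (1/(4803/5000) − 1)/(1) = 197/4803 ≈ 4.1016%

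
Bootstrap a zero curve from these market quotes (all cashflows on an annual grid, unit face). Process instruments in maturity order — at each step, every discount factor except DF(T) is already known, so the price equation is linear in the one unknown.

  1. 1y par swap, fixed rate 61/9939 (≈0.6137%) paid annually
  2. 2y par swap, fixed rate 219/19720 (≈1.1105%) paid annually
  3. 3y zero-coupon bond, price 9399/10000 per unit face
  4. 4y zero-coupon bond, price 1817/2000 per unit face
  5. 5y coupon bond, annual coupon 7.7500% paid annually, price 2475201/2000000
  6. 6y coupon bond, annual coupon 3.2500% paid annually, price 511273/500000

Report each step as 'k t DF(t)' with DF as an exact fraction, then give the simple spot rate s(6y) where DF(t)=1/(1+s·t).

step 1 [1y] swap r/1=61/9939: DF=(1 − 61/9939·(0))/(1+61/9939) = 9939/10000 ≈ 0.993900
step 2 [2y] swap r/1=219/19720: DF=(1 − 219/19720·(0.993900))/(1+219/19720) = 9781/10000 ≈ 0.978100
step 3 [3y] zero: DF = P = 9399/10000 ≈ 0.939900
step 4 [4y] zero: DF = P = 1817/2000 ≈ 0.908500
step 5 [5y] bond c/1=31/400: DF=(2475201/2000000 − 31/400·(0.993900+0.978100+0.939900+0.908500))/(1+31/400) = 4369/5000 ≈ 0.873800
step 6 [6y] bond c/1=13/400: DF=(511273/500000 − 13/400·(0.993900+0.978100+0.939900+0.908500+0.873800))/(1+13/400) = 4213/5000 ≈ 0.842600

1 1 9939/10000
2 2 9781/10000
3 3 9399/10000
4 4 1817/2000
5 5 4369/5000
6 6 4213/5000
s(6y) = (1/(4213/5000) − 1)/(6) = 787/25278 ≈ 3.1134%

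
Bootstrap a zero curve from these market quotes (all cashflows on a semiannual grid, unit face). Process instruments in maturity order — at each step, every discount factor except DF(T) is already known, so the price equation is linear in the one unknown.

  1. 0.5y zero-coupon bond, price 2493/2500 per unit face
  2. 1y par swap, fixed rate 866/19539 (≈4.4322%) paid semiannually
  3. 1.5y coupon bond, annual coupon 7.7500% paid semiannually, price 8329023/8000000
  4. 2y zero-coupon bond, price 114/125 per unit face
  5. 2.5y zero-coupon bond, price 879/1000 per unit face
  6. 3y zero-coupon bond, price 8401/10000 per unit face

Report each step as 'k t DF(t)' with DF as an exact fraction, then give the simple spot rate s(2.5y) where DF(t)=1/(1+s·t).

1 1/2 2493/2500
2 1 9567/10000
3 3/2 4647/5000
4 2 114/125
5 5/2 879/1000
6 3 8401/10000
s(2.5y) = (1/(879/1000) − 1)/(5/2) = 242/4395 ≈ 5.5063%

step 1 [0.5y] zero: DF = P = 2493/2500 ≈ 0.997200
step 2 [1y] swap r/2=433/19539: DF=(1 − 433/19539·(0.997200))/(1+433/19539) = 9567/10000 ≈ 0.956700
step 3 [1.5y] bond c/2=31/800: DF=(8329023/8000000 − 31/800·(0.997200+0.956700))/(1+31/800) = 4647/5000 ≈ 0.929400
step 4 [2y] zero: DF = P = 114/125 ≈ 0.912000
step 5 [2.5y] zero: DF = P = 879/1000 ≈ 0.879000
step 6 [3y] zero: DF = P = 8401/10000 ≈ 0.840100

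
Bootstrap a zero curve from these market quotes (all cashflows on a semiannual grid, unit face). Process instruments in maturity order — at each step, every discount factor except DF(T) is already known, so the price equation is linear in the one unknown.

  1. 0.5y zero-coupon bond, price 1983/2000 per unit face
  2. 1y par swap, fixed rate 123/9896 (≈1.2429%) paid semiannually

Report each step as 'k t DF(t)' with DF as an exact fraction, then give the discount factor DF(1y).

step 1 [0.5y] zero: DF = P = 1983/2000 ≈ 0.991500
step 2 [1y] swap r/2=123/19792: DF=(1 − 123/19792·(0.991500))/(1+123/19792) = 9877/10000 ≈ 0.987700

1 1/2 1983/2000
2 1 9877/10000
DF(1y) = 9877/10000 ≈ 0.987700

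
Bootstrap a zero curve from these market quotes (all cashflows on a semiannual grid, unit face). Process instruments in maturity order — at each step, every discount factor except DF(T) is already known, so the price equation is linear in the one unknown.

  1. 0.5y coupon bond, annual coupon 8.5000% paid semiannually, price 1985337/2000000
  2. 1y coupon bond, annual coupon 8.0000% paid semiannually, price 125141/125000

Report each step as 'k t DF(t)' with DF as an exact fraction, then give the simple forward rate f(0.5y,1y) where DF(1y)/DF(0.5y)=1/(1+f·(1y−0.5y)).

1 1/2 4761/5000
2 1 463/500
f(0.5y,1y) = ((4761/5000)/(463/500) − 1)/(1/2) = 131/2315 ≈ 5.6587%

step 1 [0.5y] bond c/2=17/400: DF=(1985337/2000000 − 17/400·(0))/(1+17/400) = 4761/5000 ≈ 0.952200
step 2 [1y] bond c/2=1/25: DF=(125141/125000 − 1/25·(0.952200))/(1+1/25) = 463/500 ≈ 0.926000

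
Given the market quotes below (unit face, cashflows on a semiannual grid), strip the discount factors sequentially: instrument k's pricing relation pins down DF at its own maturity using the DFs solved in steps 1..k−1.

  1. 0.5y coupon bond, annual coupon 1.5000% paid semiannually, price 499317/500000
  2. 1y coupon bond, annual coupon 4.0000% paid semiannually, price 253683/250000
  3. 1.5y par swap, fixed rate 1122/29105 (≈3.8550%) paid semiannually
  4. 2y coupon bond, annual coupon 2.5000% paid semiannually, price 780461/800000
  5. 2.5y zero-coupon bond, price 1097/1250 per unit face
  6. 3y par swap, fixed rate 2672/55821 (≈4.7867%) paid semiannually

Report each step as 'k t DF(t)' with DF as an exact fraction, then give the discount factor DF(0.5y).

1 1/2 1239/1250
2 1 4877/5000
3 3/2 9439/10000
4 2 2319/2500
5 5/2 1097/1250
6 3 1083/1250
DF(0.5y) = 1239/1250 ≈ 0.991200

step 1 [0.5y] bond c/2=3/400: DF=(499317/500000 − 3/400·(0))/(1+3/400) = 1239/1250 ≈ 0.991200
step 2 [1y] bond c/2=1/50: DF=(253683/250000 − 1/50·(0.991200))/(1+1/50) = 4877/5000 ≈ 0.975400
step 3 [1.5y] swap r/2=561/29105: DF=(1 − 561/29105·(0.991200+0.975400))/(1+561/29105) = 9439/10000 ≈ 0.943900
step 4 [2y] bond c/2=1/80: DF=(780461/800000 − 1/80·(0.991200+0.975400+0.943900))/(1+1/80) = 2319/2500 ≈ 0.927600
step 5 [2.5y] zero: DF = P = 1097/1250 ≈ 0.877600
step 6 [3y] swap r/2=1336/55821: DF=(1 − 1336/55821·(0.991200+0.975400+0.943900+0.927600+0.877600))/(1+1336/55821) = 1083/1250 ≈ 0.866400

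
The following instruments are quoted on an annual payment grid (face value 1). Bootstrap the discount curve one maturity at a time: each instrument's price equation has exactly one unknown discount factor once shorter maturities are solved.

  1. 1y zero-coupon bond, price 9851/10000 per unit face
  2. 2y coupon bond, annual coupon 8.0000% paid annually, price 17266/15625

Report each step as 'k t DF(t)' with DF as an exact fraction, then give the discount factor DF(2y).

1 1 9851/10000
2 2 4751/5000
DF(2y) = 4751/5000 ≈ 0.950200

step 1 [1y] zero: DF = P = 9851/10000 ≈ 0.985100
step 2 [2y] bond c/1=2/25: DF=(17266/15625 − 2/25·(0.985100))/(1+2/25) = 4751/5000 ≈ 0.950200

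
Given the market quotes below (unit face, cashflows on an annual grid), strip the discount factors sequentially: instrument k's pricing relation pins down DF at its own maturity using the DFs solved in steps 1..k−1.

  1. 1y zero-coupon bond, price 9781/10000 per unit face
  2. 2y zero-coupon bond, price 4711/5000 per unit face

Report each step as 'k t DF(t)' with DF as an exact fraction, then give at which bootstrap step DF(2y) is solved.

1 1 9781/10000
2 2 4711/5000
DF(2y) is solved at step 2

step 1 [1y] zero: DF = P = 9781/10000 ≈ 0.978100
step 2 [2y] zero: DF = P = 4711/5000 ≈ 0.942200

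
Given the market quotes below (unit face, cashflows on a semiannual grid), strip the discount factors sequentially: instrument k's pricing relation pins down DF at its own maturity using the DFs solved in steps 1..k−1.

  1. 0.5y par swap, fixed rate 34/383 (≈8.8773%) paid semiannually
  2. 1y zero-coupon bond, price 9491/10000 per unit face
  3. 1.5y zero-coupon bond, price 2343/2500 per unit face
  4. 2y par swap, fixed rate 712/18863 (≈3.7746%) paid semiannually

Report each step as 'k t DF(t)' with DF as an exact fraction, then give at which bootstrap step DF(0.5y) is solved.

step 1 [0.5y] swap r/2=17/383: DF=(1 − 17/383·(0))/(1+17/383) = 383/400 ≈ 0.957500
step 2 [1y] zero: DF = P = 9491/10000 ≈ 0.949100
step 3 [1.5y] zero: DF = P = 2343/2500 ≈ 0.937200
step 4 [2y] swap r/2=356/18863: DF=(1 − 356/18863·(0.957500+0.949100+0.937200))/(1+356/18863) = 1161/1250 ≈ 0.928800

1 1/2 383/400
2 1 9491/10000
3 3/2 2343/2500
4 2 1161/1250
DF(0.5y) is solved at step 1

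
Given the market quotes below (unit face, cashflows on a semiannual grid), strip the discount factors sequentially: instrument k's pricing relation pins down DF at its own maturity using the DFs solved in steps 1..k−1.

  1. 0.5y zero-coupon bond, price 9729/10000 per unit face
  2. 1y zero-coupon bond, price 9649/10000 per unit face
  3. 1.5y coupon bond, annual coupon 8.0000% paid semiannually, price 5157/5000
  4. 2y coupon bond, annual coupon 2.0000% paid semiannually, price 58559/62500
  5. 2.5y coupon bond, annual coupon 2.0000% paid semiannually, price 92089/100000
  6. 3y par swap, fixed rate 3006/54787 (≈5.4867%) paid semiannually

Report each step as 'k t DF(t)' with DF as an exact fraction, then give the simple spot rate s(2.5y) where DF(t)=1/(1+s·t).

1 1/2 9729/10000
2 1 9649/10000
3 3/2 2293/2500
4 2 4497/5000
5 5/2 4373/5000
6 3 8497/10000
s(2.5y) = (1/(4373/5000) − 1)/(5/2) = 1254/21865 ≈ 5.7352%

step 1 [0.5y] zero: DF = P = 9729/10000 ≈ 0.972900
step 2 [1y] zero: DF = P = 9649/10000 ≈ 0.964900
step 3 [1.5y] bond c/2=1/25: DF=(5157/5000 − 1/25·(0.972900+0.964900))/(1+1/25) = 2293/2500 ≈ 0.917200
step 4 [2y] bond c/2=1/100: DF=(58559/62500 − 1/100·(0.972900+0.964900+0.917200))/(1+1/100) = 4497/5000 ≈ 0.899400
step 5 [2.5y] bond c/2=1/100: DF=(92089/100000 − 1/100·(0.972900+0.964900+0.917200+0.899400))/(1+1/100) = 4373/5000 ≈ 0.874600
step 6 [3y] swap r/2=1503/54787: DF=(1 − 1503/54787·(0.972900+0.964900+0.917200+0.899400+0.874600))/(1+1503/54787) = 8497/10000 ≈ 0.849700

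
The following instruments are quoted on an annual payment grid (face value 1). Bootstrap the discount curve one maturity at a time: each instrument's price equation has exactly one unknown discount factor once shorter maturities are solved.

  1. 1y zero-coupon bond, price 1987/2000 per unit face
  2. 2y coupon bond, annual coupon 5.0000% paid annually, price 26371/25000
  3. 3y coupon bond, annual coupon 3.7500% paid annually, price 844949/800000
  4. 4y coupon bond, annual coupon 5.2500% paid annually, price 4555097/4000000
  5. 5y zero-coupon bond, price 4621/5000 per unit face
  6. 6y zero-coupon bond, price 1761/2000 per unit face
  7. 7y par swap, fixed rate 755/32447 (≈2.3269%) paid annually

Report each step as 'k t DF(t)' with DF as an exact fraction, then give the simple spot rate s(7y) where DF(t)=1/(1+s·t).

step 1 [1y] zero: DF = P = 1987/2000 ≈ 0.993500
step 2 [2y] bond c/1=1/20: DF=(26371/25000 − 1/20·(0.993500))/(1+1/20) = 9573/10000 ≈ 0.957300
step 3 [3y] bond c/1=3/80: DF=(844949/800000 − 3/80·(0.993500+0.957300))/(1+3/80) = 379/400 ≈ 0.947500
step 4 [4y] bond c/1=21/400: DF=(4555097/4000000 − 21/400·(0.993500+0.957300+0.947500))/(1+21/400) = 4687/5000 ≈ 0.937400
step 5 [5y] zero: DF = P = 4621/5000 ≈ 0.924200
step 6 [6y] zero: DF = P = 1761/2000 ≈ 0.880500
step 7 [7y] swap r/1=755/32447: DF=(1 − 755/32447·(0.993500+0.957300+0.947500+0.937400+0.924200+0.880500))/(1+755/32447) = 849/1000 ≈ 0.849000

1 1 1987/2000
2 2 9573/10000
3 3 379/400
4 4 4687/5000
5 5 4621/5000
6 6 1761/2000
7 7 849/1000
s(7y) = (1/(849/1000) − 1)/(7) = 151/5943 ≈ 2.5408%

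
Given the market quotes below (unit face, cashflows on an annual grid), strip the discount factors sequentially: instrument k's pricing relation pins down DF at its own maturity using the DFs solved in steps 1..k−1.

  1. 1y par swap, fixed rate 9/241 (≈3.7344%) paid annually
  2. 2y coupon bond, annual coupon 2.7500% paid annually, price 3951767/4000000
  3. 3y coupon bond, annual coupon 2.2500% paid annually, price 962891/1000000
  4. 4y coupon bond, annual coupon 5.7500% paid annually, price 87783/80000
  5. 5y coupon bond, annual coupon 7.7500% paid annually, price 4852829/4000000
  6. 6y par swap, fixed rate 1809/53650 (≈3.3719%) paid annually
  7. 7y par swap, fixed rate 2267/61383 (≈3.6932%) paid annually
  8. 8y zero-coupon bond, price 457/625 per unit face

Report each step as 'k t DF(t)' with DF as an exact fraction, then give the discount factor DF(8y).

1 1 241/250
2 2 9357/10000
3 3 8999/10000
4 4 4427/5000
5 5 8609/10000
6 6 8191/10000
7 7 7733/10000
8 8 457/625
DF(8y) = 457/625 ≈ 0.731200

step 1 [1y] swap r/1=9/241: DF=(1 − 9/241·(0))/(1+9/241) = 241/250 ≈ 0.964000
step 2 [2y] bond c/1=11/400: DF=(3951767/4000000 − 11/400·(0.964000))/(1+11/400) = 9357/10000 ≈ 0.935700
step 3 [3y] bond c/1=9/400: DF=(962891/1000000 − 9/400·(0.964000+0.935700))/(1+9/400) = 8999/10000 ≈ 0.899900
step 4 [4y] bond c/1=23/400: DF=(87783/80000 − 23/400·(0.964000+0.935700+0.899900))/(1+23/400) = 4427/5000 ≈ 0.885400
step 5 [5y] bond c/1=31/400: DF=(4852829/4000000 − 31/400·(0.964000+0.935700+0.899900+0.885400))/(1+31/400) = 8609/10000 ≈ 0.860900
step 6 [6y] swap r/1=1809/53650: DF=(1 − 1809/53650·(0.964000+0.935700+0.899900+0.885400+0.860900))/(1+1809/53650) = 8191/10000 ≈ 0.819100
step 7 [7y] swap r/1=2267/61383: DF=(1 − 2267/61383·(0.964000+0.935700+0.899900+0.885400+0.860900+0.819100))/(1+2267/61383) = 7733/10000 ≈ 0.773300
step 8 [8y] zero: DF = P = 457/625 ≈ 0.731200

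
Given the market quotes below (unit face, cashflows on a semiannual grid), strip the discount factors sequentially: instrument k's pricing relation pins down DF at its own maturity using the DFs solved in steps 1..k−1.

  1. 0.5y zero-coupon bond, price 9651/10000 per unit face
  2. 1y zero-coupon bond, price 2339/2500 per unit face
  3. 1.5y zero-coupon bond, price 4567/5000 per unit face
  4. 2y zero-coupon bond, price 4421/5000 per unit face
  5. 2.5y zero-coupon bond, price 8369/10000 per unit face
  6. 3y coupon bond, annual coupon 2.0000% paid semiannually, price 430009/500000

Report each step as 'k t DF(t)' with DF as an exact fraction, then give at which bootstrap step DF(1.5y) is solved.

step 1 [0.5y] zero: DF = P = 9651/10000 ≈ 0.965100
step 2 [1y] zero: DF = P = 2339/2500 ≈ 0.935600
step 3 [1.5y] zero: DF = P = 4567/5000 ≈ 0.913400
step 4 [2y] zero: DF = P = 4421/5000 ≈ 0.884200
step 5 [2.5y] zero: DF = P = 8369/10000 ≈ 0.836900
step 6 [3y] bond c/2=1/100: DF=(430009/500000 − 1/100·(0.965100+0.935600+0.913400+0.884200+0.836900))/(1+1/100) = 4033/5000 ≈ 0.806600

1 1/2 9651/10000
2 1 2339/2500
3 3/2 4567/5000
4 2 4421/5000
5 5/2 8369/10000
6 3 4033/5000
DF(1.5y) is solved at step 3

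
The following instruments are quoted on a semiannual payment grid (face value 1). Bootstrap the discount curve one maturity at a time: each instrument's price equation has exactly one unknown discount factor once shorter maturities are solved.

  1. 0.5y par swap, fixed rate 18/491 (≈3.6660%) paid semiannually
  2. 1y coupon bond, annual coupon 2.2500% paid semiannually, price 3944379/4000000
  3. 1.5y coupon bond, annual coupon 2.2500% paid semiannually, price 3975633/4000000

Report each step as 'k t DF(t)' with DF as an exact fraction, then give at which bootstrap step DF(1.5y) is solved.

1 1/2 491/500
2 1 4821/5000
3 3/2 2403/2500
DF(1.5y) is solved at step 3

step 1 [0.5y] swap r/2=9/491: DF=(1 − 9/491·(0))/(1+9/491) = 491/500 ≈ 0.982000
step 2 [1y] bond c/2=9/800: DF=(3944379/4000000 − 9/800·(0.982000))/(1+9/800) = 4821/5000 ≈ 0.964200
step 3 [1.5y] bond c/2=9/800: DF=(3975633/4000000 − 9/800·(0.982000+0.964200))/(1+9/800) = 2403/2500 ≈ 0.961200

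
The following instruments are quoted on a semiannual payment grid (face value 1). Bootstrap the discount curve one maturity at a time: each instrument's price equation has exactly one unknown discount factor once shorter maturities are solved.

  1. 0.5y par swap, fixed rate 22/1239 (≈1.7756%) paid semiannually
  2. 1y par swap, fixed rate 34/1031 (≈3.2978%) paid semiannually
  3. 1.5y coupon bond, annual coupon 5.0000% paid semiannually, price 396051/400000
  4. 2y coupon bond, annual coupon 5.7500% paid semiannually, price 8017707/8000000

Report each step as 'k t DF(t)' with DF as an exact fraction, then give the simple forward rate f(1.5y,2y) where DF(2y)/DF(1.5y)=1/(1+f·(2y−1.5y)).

step 1 [0.5y] swap r/2=11/1239: DF=(1 − 11/1239·(0))/(1+11/1239) = 1239/1250 ≈ 0.991200
step 2 [1y] swap r/2=17/1031: DF=(1 − 17/1031·(0.991200))/(1+17/1031) = 9677/10000 ≈ 0.967700
step 3 [1.5y] bond c/2=1/40: DF=(396051/400000 − 1/40·(0.991200+0.967700))/(1+1/40) = 4591/5000 ≈ 0.918200
step 4 [2y] bond c/2=23/800: DF=(8017707/8000000 − 23/800·(0.991200+0.967700+0.918200))/(1+23/800) = 4469/5000 ≈ 0.893800

1 1/2 1239/1250
2 1 9677/10000
3 3/2 4591/5000
4 2 4469/5000
f(1.5y,2y) = ((4591/5000)/(4469/5000) − 1)/(1/2) = 244/4469 ≈ 5.4598%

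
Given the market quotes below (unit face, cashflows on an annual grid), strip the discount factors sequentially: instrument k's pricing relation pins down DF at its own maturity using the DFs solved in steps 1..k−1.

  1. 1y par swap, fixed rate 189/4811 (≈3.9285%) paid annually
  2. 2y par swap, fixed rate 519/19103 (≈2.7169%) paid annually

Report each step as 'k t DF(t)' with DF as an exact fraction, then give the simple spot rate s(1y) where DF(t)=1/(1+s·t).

step 1 [1y] swap r/1=189/4811: DF=(1 − 189/4811·(0))/(1+189/4811) = 4811/5000 ≈ 0.962200
step 2 [2y] swap r/1=519/19103: DF=(1 − 519/19103·(0.962200))/(1+519/19103) = 9481/10000 ≈ 0.948100

1 1 4811/5000
2 2 9481/10000
s(1y) = (1/(4811/5000) − 1)/(1) = 189/4811 ≈ 3.9285%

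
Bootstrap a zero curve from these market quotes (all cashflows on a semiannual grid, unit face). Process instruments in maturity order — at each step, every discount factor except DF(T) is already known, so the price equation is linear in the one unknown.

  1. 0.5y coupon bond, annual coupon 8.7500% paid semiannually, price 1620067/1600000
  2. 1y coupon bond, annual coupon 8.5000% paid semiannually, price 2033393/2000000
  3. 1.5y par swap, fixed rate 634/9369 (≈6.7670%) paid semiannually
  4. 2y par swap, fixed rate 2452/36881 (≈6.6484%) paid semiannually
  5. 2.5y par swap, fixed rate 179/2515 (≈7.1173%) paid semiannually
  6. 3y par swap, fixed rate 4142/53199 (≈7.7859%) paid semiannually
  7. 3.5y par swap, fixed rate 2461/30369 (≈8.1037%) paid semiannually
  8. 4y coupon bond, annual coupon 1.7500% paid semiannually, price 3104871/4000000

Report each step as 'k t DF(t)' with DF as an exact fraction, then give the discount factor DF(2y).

1 1/2 9701/10000
2 1 9357/10000
3 3/2 9049/10000
4 2 4387/5000
5 5/2 8389/10000
6 3 7929/10000
7 7/2 7539/10000
8 4 448/625
DF(2y) = 4387/5000 ≈ 0.877400

step 1 [0.5y] bond c/2=7/160: DF=(1620067/1600000 − 7/160·(0))/(1+7/160) = 9701/10000 ≈ 0.970100
step 2 [1y] bond c/2=17/400: DF=(2033393/2000000 − 17/400·(0.970100))/(1+17/400) = 9357/10000 ≈ 0.935700
step 3 [1.5y] swap r/2=317/9369: DF=(1 − 317/9369·(0.970100+0.935700))/(1+317/9369) = 9049/10000 ≈ 0.904900
step 4 [2y] swap r/2=1226/36881: DF=(1 − 1226/36881·(0.970100+0.935700+0.904900))/(1+1226/36881) = 4387/5000 ≈ 0.877400
step 5 [2.5y] swap r/2=179/5030: DF=(1 − 179/5030·(0.970100+0.935700+0.904900+0.877400))/(1+179/5030) = 8389/10000 ≈ 0.838900
step 6 [3y] swap r/2=2071/53199: DF=(1 − 2071/53199·(0.970100+0.935700+0.904900+0.877400+0.838900))/(1+2071/53199) = 7929/10000 ≈ 0.792900
step 7 [3.5y] swap r/2=2461/60738: DF=(1 − 2461/60738·(0.970100+0.935700+0.904900+0.877400+0.838900+0.792900))/(1+2461/60738) = 7539/10000 ≈ 0.753900
step 8 [4y] bond c/2=7/800: DF=(3104871/4000000 − 7/800·(0.970100+0.935700+0.904900+0.877400+0.838900+0.792900+0.753900))/(1+7/800) = 448/625 ≈ 0.716800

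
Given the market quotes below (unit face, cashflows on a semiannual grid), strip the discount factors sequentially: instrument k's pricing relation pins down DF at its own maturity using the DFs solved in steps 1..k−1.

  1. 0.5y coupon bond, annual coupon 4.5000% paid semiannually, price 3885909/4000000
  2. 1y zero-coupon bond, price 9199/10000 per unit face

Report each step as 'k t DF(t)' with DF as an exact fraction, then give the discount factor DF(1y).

step 1 [0.5y] bond c/2=9/400: DF=(3885909/4000000 − 9/400·(0))/(1+9/400) = 9501/10000 ≈ 0.950100
step 2 [1y] zero: DF = P = 9199/10000 ≈ 0.919900

1 1/2 9501/10000
2 1 9199/10000
DF(1y) = 9199/10000 ≈ 0.919900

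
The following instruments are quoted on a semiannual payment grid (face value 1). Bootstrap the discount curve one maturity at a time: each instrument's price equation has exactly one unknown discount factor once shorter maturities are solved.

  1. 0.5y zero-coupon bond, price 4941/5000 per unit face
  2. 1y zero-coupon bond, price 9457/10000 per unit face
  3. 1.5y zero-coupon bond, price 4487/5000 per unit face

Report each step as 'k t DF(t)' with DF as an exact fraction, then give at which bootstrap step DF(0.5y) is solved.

step 1 [0.5y] zero: DF = P = 4941/5000 ≈ 0.988200
step 2 [1y] zero: DF = P = 9457/10000 ≈ 0.945700
step 3 [1.5y] zero: DF = P = 4487/5000 ≈ 0.897400

1 1/2 4941/5000
2 1 9457/10000
3 3/2 4487/5000
DF(0.5y) is solved at step 1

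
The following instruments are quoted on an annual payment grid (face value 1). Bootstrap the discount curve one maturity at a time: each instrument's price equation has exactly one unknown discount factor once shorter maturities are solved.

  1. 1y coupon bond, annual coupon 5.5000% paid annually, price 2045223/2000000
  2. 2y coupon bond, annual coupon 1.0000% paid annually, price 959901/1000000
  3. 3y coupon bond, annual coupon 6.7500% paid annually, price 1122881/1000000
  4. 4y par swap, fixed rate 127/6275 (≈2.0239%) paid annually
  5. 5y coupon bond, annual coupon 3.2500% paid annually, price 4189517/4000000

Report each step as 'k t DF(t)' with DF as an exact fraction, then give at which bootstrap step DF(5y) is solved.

step 1 [1y] bond c/1=11/200: DF=(2045223/2000000 − 11/200·(0))/(1+11/200) = 9693/10000 ≈ 0.969300
step 2 [2y] bond c/1=1/100: DF=(959901/1000000 − 1/100·(0.969300))/(1+1/100) = 588/625 ≈ 0.940800
step 3 [3y] bond c/1=27/400: DF=(1122881/1000000 − 27/400·(0.969300+0.940800))/(1+27/400) = 9311/10000 ≈ 0.931100
step 4 [4y] swap r/1=127/6275: DF=(1 − 127/6275·(0.969300+0.940800+0.931100))/(1+127/6275) = 4619/5000 ≈ 0.923800
step 5 [5y] bond c/1=13/400: DF=(4189517/4000000 − 13/400·(0.969300+0.940800+0.931100+0.923800))/(1+13/400) = 8959/10000 ≈ 0.895900

1 1 9693/10000
2 2 588/625
3 3 9311/10000
4 4 4619/5000
5 5 8959/10000
DF(5y) is solved at step 5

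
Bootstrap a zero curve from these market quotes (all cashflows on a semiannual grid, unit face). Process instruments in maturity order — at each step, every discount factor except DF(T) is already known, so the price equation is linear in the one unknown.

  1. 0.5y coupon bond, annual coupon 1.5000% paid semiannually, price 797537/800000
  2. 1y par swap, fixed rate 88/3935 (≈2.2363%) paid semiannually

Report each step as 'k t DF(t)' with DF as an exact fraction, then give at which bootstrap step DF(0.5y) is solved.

step 1 [0.5y] bond c/2=3/400: DF=(797537/800000 − 3/400·(0))/(1+3/400) = 1979/2000 ≈ 0.989500
step 2 [1y] swap r/2=44/3935: DF=(1 − 44/3935·(0.989500))/(1+44/3935) = 489/500 ≈ 0.978000

1 1/2 1979/2000
2 1 489/500
DF(0.5y) is solved at step 1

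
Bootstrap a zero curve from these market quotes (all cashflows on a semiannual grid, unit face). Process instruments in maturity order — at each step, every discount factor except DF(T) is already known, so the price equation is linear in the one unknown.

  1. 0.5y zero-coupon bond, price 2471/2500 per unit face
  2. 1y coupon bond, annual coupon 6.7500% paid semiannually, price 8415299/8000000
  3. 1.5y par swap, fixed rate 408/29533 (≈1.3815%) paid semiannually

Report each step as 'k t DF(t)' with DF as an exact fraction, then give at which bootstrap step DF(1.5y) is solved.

step 1 [0.5y] zero: DF = P = 2471/2500 ≈ 0.988400
step 2 [1y] bond c/2=27/800: DF=(8415299/8000000 − 27/800·(0.988400))/(1+27/800) = 9853/10000 ≈ 0.985300
step 3 [1.5y] swap r/2=204/29533: DF=(1 − 204/29533·(0.988400+0.985300))/(1+204/29533) = 2449/2500 ≈ 0.979600

1 1/2 2471/2500
2 1 9853/10000
3 3/2 2449/2500
DF(1.5y) is solved at step 3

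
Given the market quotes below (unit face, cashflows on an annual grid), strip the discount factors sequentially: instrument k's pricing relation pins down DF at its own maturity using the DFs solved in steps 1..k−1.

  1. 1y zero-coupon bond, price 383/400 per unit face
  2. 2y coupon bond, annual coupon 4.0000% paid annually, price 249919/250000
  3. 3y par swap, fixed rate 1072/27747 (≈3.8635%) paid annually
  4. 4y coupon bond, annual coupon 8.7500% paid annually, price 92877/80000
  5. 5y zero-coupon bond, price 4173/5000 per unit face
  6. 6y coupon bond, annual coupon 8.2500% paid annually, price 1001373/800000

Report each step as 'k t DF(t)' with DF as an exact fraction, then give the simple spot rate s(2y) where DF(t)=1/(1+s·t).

1 1 383/400
2 2 2311/2500
3 3 558/625
4 4 8443/10000
5 5 4173/5000
6 6 8169/10000
s(2y) = (1/(2311/2500) − 1)/(2) = 189/4622 ≈ 4.0891%

step 1 [1y] zero: DF = P = 383/400 ≈ 0.957500
step 2 [2y] bond c/1=1/25: DF=(249919/250000 − 1/25·(0.957500))/(1+1/25) = 2311/2500 ≈ 0.924400
step 3 [3y] swap r/1=1072/27747: DF=(1 − 1072/27747·(0.957500+0.924400))/(1+1072/27747) = 558/625 ≈ 0.892800
step 4 [4y] bond c/1=7/80: DF=(92877/80000 − 7/80·(0.957500+0.924400+0.892800))/(1+7/80) = 8443/10000 ≈ 0.844300
step 5 [5y] zero: DF = P = 4173/5000 ≈ 0.834600
step 6 [6y] bond c/1=33/400: DF=(1001373/800000 − 33/400·(0.957500+0.924400+0.892800+0.844300+0.834600))/(1+33/400) = 8169/10000 ≈ 0.816900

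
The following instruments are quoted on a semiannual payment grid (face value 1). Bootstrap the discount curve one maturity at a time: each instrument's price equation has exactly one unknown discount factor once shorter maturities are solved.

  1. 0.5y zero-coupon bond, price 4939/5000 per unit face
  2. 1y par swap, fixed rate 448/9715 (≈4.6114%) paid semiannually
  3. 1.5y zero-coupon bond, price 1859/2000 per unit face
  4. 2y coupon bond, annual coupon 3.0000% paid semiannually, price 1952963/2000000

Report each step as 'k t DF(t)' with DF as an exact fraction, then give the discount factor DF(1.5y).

1 1/2 4939/5000
2 1 597/625
3 3/2 1859/2000
4 2 2299/2500
DF(1.5y) = 1859/2000 ≈ 0.929500

step 1 [0.5y] zero: DF = P = 4939/5000 ≈ 0.987800
step 2 [1y] swap r/2=224/9715: DF=(1 − 224/9715·(0.987800))/(1+224/9715) = 597/625 ≈ 0.955200
step 3 [1.5y] zero: DF = P = 1859/2000 ≈ 0.929500
step 4 [2y] bond c/2=3/200: DF=(1952963/2000000 − 3/200·(0.987800+0.955200+0.929500))/(1+3/200) = 2299/2500 ≈ 0.919600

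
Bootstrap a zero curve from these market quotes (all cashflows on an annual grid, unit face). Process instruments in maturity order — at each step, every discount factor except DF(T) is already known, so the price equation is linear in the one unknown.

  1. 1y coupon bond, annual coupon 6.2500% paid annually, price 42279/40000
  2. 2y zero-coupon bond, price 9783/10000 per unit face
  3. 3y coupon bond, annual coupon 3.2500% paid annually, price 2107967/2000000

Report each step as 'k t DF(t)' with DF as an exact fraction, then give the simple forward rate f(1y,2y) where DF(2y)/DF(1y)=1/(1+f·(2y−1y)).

step 1 [1y] bond c/1=1/16: DF=(42279/40000 − 1/16·(0))/(1+1/16) = 2487/2500 ≈ 0.994800
step 2 [2y] zero: DF = P = 9783/10000 ≈ 0.978300
step 3 [3y] bond c/1=13/400: DF=(2107967/2000000 − 13/400·(0.994800+0.978300))/(1+13/400) = 9587/10000 ≈ 0.958700

1 1 2487/2500
2 2 9783/10000
3 3 9587/10000
f(1y,2y) = ((2487/2500)/(9783/10000) − 1)/(1) = 55/3261 ≈ 1.6866%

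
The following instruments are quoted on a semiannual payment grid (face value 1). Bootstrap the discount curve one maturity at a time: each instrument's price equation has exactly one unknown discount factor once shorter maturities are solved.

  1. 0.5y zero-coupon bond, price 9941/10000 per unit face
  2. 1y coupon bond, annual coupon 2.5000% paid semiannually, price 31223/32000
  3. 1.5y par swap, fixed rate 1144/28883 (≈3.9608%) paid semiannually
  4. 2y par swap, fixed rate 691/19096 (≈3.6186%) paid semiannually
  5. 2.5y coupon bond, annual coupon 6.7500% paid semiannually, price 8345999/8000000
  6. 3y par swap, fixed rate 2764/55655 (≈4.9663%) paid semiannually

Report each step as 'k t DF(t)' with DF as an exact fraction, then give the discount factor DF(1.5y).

step 1 [0.5y] zero: DF = P = 9941/10000 ≈ 0.994100
step 2 [1y] bond c/2=1/80: DF=(31223/32000 − 1/80·(0.994100))/(1+1/80) = 4757/5000 ≈ 0.951400
step 3 [1.5y] swap r/2=572/28883: DF=(1 − 572/28883·(0.994100+0.951400))/(1+572/28883) = 2357/2500 ≈ 0.942800
step 4 [2y] swap r/2=691/38192: DF=(1 − 691/38192·(0.994100+0.951400+0.942800))/(1+691/38192) = 9309/10000 ≈ 0.930900
step 5 [2.5y] bond c/2=27/800: DF=(8345999/8000000 − 27/800·(0.994100+0.951400+0.942800+0.930900))/(1+27/800) = 1769/2000 ≈ 0.884500
step 6 [3y] swap r/2=1382/55655: DF=(1 − 1382/55655·(0.994100+0.951400+0.942800+0.930900+0.884500))/(1+1382/55655) = 4309/5000 ≈ 0.861800

1 1/2 9941/10000
2 1 4757/5000
3 3/2 2357/2500
4 2 9309/10000
5 5/2 1769/2000
6 3 4309/5000
DF(1.5y) = 2357/2500 ≈ 0.942800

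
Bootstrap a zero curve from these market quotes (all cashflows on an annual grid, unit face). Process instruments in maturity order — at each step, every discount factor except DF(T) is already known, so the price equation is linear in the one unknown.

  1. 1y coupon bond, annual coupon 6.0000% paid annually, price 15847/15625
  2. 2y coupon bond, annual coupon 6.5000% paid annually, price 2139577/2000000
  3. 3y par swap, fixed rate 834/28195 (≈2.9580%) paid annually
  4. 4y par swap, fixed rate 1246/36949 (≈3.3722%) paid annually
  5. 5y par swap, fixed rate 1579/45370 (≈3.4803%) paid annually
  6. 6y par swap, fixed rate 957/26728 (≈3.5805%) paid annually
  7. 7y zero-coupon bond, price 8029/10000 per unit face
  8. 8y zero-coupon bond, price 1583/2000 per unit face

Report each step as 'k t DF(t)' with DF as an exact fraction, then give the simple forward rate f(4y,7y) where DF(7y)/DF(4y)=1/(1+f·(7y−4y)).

1 1 598/625
2 2 9461/10000
3 3 4583/5000
4 4 4377/5000
5 5 8421/10000
6 6 4043/5000
7 7 8029/10000
8 8 1583/2000
f(4y,7y) = ((4377/5000)/(8029/10000) − 1)/(3) = 725/24087 ≈ 3.0099%

step 1 [1y] bond c/1=3/50: DF=(15847/15625 − 3/50·(0))/(1+3/50) = 598/625 ≈ 0.956800
step 2 [2y] bond c/1=13/200: DF=(2139577/2000000 − 13/200·(0.956800))/(1+13/200) = 9461/10000 ≈ 0.946100
step 3 [3y] swap r/1=834/28195: DF=(1 − 834/28195·(0.956800+0.946100))/(1+834/28195) = 4583/5000 ≈ 0.916600
step 4 [4y] swap r/1=1246/36949: DF=(1 − 1246/36949·(0.956800+0.946100+0.916600))/(1+1246/36949) = 4377/5000 ≈ 0.875400
step 5 [5y] swap r/1=1579/45370: DF=(1 − 1579/45370·(0.956800+0.946100+0.916600+0.875400))/(1+1579/45370) = 8421/10000 ≈ 0.842100
step 6 [6y] swap r/1=957/26728: DF=(1 − 957/26728·(0.956800+0.946100+0.916600+0.875400+0.842100))/(1+957/26728) = 4043/5000 ≈ 0.808600
step 7 [7y] zero: DF = P = 8029/10000 ≈ 0.802900
step 8 [8y] zero: DF = P = 1583/2000 ≈ 0.791500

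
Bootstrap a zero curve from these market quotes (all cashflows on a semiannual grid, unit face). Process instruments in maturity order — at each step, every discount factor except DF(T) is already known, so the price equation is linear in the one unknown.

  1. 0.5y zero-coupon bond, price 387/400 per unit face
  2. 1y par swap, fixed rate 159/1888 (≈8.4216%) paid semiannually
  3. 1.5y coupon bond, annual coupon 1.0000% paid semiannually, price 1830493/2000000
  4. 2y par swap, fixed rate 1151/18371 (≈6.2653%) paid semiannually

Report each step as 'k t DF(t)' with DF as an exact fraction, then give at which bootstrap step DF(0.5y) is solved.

1 1/2 387/400
2 1 1841/2000
3 3/2 9013/10000
4 2 8849/10000
DF(0.5y) is solved at step 1

step 1 [0.5y] zero: DF = P = 387/400 ≈ 0.967500
step 2 [1y] swap r/2=159/3776: DF=(1 − 159/3776·(0.967500))/(1+159/3776) = 1841/2000 ≈ 0.920500
step 3 [1.5y] bond c/2=1/200: DF=(1830493/2000000 − 1/200·(0.967500+0.920500))/(1+1/200) = 9013/10000 ≈ 0.901300
step 4 [2y] swap r/2=1151/36742: DF=(1 − 1151/36742·(0.967500+0.920500+0.901300))/(1+1151/36742) = 8849/10000 ≈ 0.884900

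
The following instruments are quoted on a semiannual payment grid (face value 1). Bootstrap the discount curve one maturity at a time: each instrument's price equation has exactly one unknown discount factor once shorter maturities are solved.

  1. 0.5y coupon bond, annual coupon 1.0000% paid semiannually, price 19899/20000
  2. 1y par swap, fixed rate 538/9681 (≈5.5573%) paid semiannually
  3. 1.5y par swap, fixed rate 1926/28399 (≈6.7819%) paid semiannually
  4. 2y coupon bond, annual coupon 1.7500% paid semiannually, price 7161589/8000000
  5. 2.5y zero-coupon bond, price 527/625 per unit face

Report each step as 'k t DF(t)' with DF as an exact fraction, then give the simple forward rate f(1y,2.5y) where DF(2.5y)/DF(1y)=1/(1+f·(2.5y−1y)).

1 1/2 99/100
2 1 4731/5000
3 3/2 9037/10000
4 2 2157/2500
5 5/2 527/625
f(1y,2.5y) = ((4731/5000)/(527/625) − 1)/(3/2) = 515/6324 ≈ 8.1436%

step 1 [0.5y] bond c/2=1/200: DF=(19899/20000 − 1/200·(0))/(1+1/200) = 99/100 ≈ 0.990000
step 2 [1y] swap r/2=269/9681: DF=(1 − 269/9681·(0.990000))/(1+269/9681) = 4731/5000 ≈ 0.946200
step 3 [1.5y] swap r/2=963/28399: DF=(1 − 963/28399·(0.990000+0.946200))/(1+963/28399) = 9037/10000 ≈ 0.903700
step 4 [2y] bond c/2=7/800: DF=(7161589/8000000 − 7/800·(0.990000+0.946200+0.903700))/(1+7/800) = 2157/2500 ≈ 0.862800
step 5 [2.5y] zero: DF = P = 527/625 ≈ 0.843200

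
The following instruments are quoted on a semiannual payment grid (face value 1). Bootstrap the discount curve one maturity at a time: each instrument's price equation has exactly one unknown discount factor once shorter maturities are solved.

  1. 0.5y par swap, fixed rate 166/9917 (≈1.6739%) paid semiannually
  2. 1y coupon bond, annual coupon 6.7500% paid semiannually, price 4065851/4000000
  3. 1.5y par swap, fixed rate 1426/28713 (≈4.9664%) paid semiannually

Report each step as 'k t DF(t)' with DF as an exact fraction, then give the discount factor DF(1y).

step 1 [0.5y] swap r/2=83/9917: DF=(1 − 83/9917·(0))/(1+83/9917) = 9917/10000 ≈ 0.991700
step 2 [1y] bond c/2=27/800: DF=(4065851/4000000 − 27/800·(0.991700))/(1+27/800) = 9509/10000 ≈ 0.950900
step 3 [1.5y] swap r/2=713/28713: DF=(1 − 713/28713·(0.991700+0.950900))/(1+713/28713) = 9287/10000 ≈ 0.928700

1 1/2 9917/10000
2 1 9509/10000
3 3/2 9287/10000
DF(1y) = 9509/10000 ≈ 0.950900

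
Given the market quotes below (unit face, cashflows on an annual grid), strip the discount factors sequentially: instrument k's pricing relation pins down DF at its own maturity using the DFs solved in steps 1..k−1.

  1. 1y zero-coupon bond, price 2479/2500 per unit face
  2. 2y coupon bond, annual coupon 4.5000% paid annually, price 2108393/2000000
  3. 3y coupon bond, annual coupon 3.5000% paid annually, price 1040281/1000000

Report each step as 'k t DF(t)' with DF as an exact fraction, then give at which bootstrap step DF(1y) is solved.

step 1 [1y] zero: DF = P = 2479/2500 ≈ 0.991600
step 2 [2y] bond c/1=9/200: DF=(2108393/2000000 − 9/200·(0.991600))/(1+9/200) = 9661/10000 ≈ 0.966100
step 3 [3y] bond c/1=7/200: DF=(1040281/1000000 − 7/200·(0.991600+0.966100))/(1+7/200) = 9389/10000 ≈ 0.938900

1 1 2479/2500
2 2 9661/10000
3 3 9389/10000
DF(1y) is solved at step 1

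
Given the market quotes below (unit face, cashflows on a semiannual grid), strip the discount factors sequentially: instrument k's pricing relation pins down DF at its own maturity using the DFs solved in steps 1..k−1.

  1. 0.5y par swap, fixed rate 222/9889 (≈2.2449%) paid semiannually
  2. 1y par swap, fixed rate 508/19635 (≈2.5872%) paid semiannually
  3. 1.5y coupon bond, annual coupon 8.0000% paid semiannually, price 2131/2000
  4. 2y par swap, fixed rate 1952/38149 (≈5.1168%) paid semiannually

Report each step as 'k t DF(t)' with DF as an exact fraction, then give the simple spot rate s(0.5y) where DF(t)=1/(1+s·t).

step 1 [0.5y] swap r/2=111/9889: DF=(1 − 111/9889·(0))/(1+111/9889) = 9889/10000 ≈ 0.988900
step 2 [1y] swap r/2=254/19635: DF=(1 − 254/19635·(0.988900))/(1+254/19635) = 4873/5000 ≈ 0.974600
step 3 [1.5y] bond c/2=1/25: DF=(2131/2000 − 1/25·(0.988900+0.974600))/(1+1/25) = 949/1000 ≈ 0.949000
step 4 [2y] swap r/2=976/38149: DF=(1 − 976/38149·(0.988900+0.974600+0.949000))/(1+976/38149) = 564/625 ≈ 0.902400

1 1/2 9889/10000
2 1 4873/5000
3 3/2 949/1000
4 2 564/625
s(0.5y) = (1/(9889/10000) − 1)/(1/2) = 222/9889 ≈ 2.2449%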